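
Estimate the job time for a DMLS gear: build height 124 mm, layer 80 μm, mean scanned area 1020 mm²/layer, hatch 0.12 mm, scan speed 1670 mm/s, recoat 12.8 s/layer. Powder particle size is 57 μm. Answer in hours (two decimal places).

Layers = ⌈124/0.08⌉ = 1550.
Per-layer scan distance: 1020 / 0.12 → 8500 mm.
Scan time per layer = 8500 / 1670, so 5.0898 s.
Time per layer: 5.0898 + 12.8 → 17.8898 s.
Build time = 1550 × 17.8898 = 27729.19 s = 7.70 hours.

7.70 hours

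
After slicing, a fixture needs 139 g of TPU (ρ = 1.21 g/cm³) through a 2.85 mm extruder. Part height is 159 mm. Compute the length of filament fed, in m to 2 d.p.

18.01 m

Volume = 139 g / 1.21 g·cm⁻³ = 114.876 cm³ = 114876 mm³.
Filament cross-section = π × (2.85/2)² = 6.3794 mm².
L = V/A = 114876/6.3794 = 18007.34 mm → 18.01 m.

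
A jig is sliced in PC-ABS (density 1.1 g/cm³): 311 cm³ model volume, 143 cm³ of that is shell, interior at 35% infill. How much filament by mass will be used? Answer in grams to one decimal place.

Interior volume: 311 − 143 → 168 cm³.
Infill deposited = 0.35 × 168, so 58.8 cm³.
Total extruded = 143 + 58.8 = 201.8 cm³.
Mass = 201.8 × 1.1 = 221.98 g.

222.0 g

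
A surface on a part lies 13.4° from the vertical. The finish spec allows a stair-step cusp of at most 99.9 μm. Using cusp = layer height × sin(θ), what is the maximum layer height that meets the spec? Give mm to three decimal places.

t = h_c / sin θ = 0.0999 / 0.2317 = 0.431 mm.

0.431 mm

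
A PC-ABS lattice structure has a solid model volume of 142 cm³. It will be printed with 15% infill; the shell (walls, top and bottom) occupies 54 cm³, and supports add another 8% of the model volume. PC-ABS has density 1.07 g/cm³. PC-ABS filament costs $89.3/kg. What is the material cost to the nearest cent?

$7.51

Infill region = 142 − 54, so 88 cm³.
Infill volume = 0.15 × 88 = 13.2 cm³.
Support = 0.08 × 142 = 11.36 cm³.
Deposited volume = 54 + 13.2 + 11.36, so 78.56 cm³.
Mass = 78.56 × 1.07, so 84.0592 g.
At $89.3/kg: 84.0592/1000 × 89.3 = $7.51.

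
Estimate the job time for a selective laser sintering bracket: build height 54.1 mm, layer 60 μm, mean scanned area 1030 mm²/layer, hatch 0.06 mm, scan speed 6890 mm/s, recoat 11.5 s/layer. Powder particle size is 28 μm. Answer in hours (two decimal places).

3.51 hours

Layer count = ceil(54.1 / 0.06) = 902.
Scan path per layer = 1030 / 0.06 = 17166.7 mm.
Laser time per layer = 17166.7 / 6890, so 2.4915 s.
Time per layer = 2.4915 + 11.5 = 13.9915 s.
902 layers × 13.9915 s/layer = 12620.333 s, i.e. 3.51 hours.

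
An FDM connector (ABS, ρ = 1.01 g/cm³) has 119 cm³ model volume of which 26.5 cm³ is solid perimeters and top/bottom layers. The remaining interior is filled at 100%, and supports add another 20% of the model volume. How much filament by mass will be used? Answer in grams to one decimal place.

144.2 g

Interior volume = 119 − 26.5, so 92.5 cm³.
Infill deposited = 1.00 × 92.5, so 92.5 cm³.
Support: 0.20 × 119 → 23.8 cm³.
Total printed volume: 26.5 + 92.5 + 23.8 → 142.8 cm³.
Mass = 142.8 × 1.01, so 144.228 g.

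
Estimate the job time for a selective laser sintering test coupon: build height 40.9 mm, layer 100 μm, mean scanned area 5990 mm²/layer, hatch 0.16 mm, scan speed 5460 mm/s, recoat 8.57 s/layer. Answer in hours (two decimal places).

1.75 hours

Number of layers: 40.9 / 0.1 → 409 (rounded up).
Scan path per layer = 5990 / 0.16 = 37437.5 mm.
Scan time per layer = 37437.5 / 5460 = 6.8567 s.
Time per layer = 6.8567 + 8.57, so 15.4267 s.
Total: 409 × 15.4267 s = 6309.5203 s → 1.75 hours.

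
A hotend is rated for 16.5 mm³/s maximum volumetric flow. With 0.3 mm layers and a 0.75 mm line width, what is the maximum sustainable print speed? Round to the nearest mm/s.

73 mm/s

Extrusion cross-section = 0.3 × 0.75 = 0.225 mm².
Max speed = 16.5 / 0.225 = 73.33 ≈ 73 mm/s.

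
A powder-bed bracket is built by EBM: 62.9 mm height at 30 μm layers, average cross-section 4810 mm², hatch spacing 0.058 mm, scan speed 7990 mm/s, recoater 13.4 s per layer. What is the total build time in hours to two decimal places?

Layers = ⌈62.9/0.03⌉ = 2097.
Per-layer scan distance: 4810 / 0.058 → 82931 mm.
Beam time per layer: 82931 / 7990 → 10.3793 s.
Per-layer time = 10.3793 + 13.4, so 23.7793 s.
Total: 2097 × 23.7793 s = 49865.1921 s → 13.85 hours.

13.85 hours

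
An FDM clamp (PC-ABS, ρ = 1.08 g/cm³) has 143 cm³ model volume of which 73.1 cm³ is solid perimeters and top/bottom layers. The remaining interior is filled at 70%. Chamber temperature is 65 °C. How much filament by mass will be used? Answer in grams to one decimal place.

131.8 g

Volume inside the shell = 143 − 73.1, so 69.9 cm³.
Infill deposited: 0.70 × 69.9 → 48.93 cm³.
Deposited volume = 73.1 + 48.93 = 122.03 cm³.
Mass: 122.03 × 1.08 → 131.7924 g.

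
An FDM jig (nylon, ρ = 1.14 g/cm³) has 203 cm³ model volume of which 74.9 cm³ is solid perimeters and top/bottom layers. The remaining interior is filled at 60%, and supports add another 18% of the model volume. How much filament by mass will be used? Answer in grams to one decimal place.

Volume inside the shell = 203 − 74.9 = 128.1 cm³.
Deposited infill = 0.60 × 128.1, so 76.86 cm³.
Support = 0.18 × 203, so 36.54 cm³.
Total printed volume = 74.9 + 76.86 + 36.54 = 188.3 cm³.
Mass = 188.3 × 1.14, so 214.662 g.

214.7 g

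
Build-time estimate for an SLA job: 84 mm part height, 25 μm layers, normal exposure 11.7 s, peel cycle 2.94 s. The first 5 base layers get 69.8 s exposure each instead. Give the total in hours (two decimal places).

Layers = ⌈84/0.025⌉ = 3360.
Base layers = 5 × (69.8 + 2.94), so 363.7 s.
Remaining layers = 3355 × (11.7 + 2.94) = 49117.2 s.
Sum: 363.7 + 49117.2 = 49480.9 s → 13.74 hours.

13.74 hours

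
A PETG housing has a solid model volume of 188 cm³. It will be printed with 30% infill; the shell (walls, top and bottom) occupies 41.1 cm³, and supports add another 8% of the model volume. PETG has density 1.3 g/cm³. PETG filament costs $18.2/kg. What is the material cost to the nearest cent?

$2.37

Volume inside the shell = 188 − 41.1 = 146.9 cm³.
Infill deposited: 0.30 × 146.9 → 44.07 cm³.
Support: 0.08 × 188 → 15.04 cm³.
Total printed volume: 41.1 + 44.07 + 15.04 → 100.21 cm³.
Mass = 100.21 × 1.3 = 130.273 g.
Cost = 130.273 g / 1000 × $18.2/kg = $2.37.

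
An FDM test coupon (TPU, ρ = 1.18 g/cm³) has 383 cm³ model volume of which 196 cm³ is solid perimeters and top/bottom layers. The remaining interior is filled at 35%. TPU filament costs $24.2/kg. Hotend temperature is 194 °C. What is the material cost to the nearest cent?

Volume inside the shell = 383 − 196 = 187 cm³.
Infill deposited = 0.35 × 187, so 65.45 cm³.
Total printed volume: 196 + 65.45 → 261.45 cm³.
Mass = 261.45 × 1.18, so 308.511 g.
Cost = 308.511 g / 1000 × $24.2/kg = $7.47.

$7.47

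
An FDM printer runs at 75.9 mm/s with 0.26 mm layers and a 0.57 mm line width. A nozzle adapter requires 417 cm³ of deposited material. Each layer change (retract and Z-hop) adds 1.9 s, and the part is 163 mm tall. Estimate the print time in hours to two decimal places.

Bead cross-section = 0.26 × 0.57, so 0.1482 mm².
Toolpath length = 417 cm³ / 0.1482 mm² = 417000 / 0.1482 = 2813765.2 mm.
Print-move time = 2813765.2 / 75.9, so 37072 s.
Layers = ⌈163/0.26⌉ = 627.
Layer-change overhead = 627 × 1.9, so 1191.3 s.
Total = 37072 + 1191.3 = 38263.3 s = 10.63 hours.

10.63 hours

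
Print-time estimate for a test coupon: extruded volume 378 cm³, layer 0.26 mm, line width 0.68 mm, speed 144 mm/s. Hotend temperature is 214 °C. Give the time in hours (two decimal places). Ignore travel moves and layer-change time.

4.12 hours

Bead cross-section = 0.26 × 0.68, so 0.1768 mm².
Total extruded path = 378000/0.1768 = 2138009 mm.
Time extruding = 2138009 / 144 = 14847.3 s.
In the requested units: 14847.3 s = 4.12 hours.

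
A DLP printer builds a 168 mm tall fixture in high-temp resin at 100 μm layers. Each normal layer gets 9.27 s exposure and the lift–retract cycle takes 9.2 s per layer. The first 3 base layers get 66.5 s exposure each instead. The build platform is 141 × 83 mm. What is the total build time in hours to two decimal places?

Layer count = ceil(168 / 0.1) = 1680.
Base layers = 3 × (66.5 + 9.2) = 227.1 s.
Remaining layers = 1677 × (9.27 + 9.2) = 30974.19 s.
Total = 227.1 + 30974.19 = 31201.29 s = 8.67 hours.

8.67 hours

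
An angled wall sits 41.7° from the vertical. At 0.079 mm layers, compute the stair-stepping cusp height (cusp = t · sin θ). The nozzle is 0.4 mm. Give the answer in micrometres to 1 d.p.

Cusp = layer height × sin(41.7°) = 0.079 × 0.6652 = 0.052551 mm = 52.6 μm.

52.6 μm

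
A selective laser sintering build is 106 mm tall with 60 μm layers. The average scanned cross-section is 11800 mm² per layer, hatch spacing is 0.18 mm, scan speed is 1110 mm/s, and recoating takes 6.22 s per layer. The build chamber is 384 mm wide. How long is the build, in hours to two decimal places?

Number of layers: 106 / 0.06 → 1767 (rounded up).
Per-layer scan distance = 11800 / 0.18 = 65555.6 mm.
Per-layer scan time = 65555.6 / 1110, so 59.0591 s.
Time per layer: 59.0591 + 6.22 → 65.2791 s.
1767 layers × 65.2791 s/layer = 115348.1697 s, i.e. 32.04 hours.

32.04 hours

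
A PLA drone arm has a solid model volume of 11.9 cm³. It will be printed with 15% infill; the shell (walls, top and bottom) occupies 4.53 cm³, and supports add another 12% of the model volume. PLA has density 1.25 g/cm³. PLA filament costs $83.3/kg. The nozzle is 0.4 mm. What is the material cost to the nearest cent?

$0.74

Volume inside the shell = 11.9 − 4.53 = 7.37 cm³.
Infill deposited = 0.15 × 7.37, so 1.1055 cm³.
Support = 0.12 × 11.9 = 1.428 cm³.
Total extruded: 4.53 + 1.1055 + 1.428 → 7.0635 cm³.
Mass = 7.0635 × 1.25, so 8.829375 g.
Cost = 8.829375 g / 1000 × $83.3/kg = $0.74.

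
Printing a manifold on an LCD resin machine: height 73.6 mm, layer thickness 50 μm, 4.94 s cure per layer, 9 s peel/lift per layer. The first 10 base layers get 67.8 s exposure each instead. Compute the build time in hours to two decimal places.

5.87 hours

Layer count = ceil(73.6 / 0.05) = 1472.
Base layers: 10 × (67.8 + 9) → 768 s.
Remaining layers: 1462 × (4.94 + 9) → 20380.28 s.
Total = 768 + 20380.28 = 21148.28 s = 5.87 hours.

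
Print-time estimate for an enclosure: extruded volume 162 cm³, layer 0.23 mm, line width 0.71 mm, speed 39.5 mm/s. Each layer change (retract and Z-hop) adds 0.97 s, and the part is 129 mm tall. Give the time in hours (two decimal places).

7.13 hours

Extrusion cross-section = 0.23 × 0.71, so 0.1633 mm².
Total extruded path = 162000/0.1633 = 992039.2 mm.
Print-move time: 992039.2 / 39.5 → 25114.9 s.
Number of layers: 129 / 0.23 → 561 (rounded up).
Z-hop total = 561 × 0.97 = 544.17 s.
Altogether 25114.9 + 544.17 = 25659.07 s, i.e. 7.13 hours.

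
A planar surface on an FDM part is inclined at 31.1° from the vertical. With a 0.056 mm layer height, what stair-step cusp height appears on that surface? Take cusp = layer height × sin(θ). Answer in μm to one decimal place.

28.9 μm

Cusp = layer height × sin(31.1°) = 0.056 × 0.5165 = 0.028924 mm = 28.9 μm.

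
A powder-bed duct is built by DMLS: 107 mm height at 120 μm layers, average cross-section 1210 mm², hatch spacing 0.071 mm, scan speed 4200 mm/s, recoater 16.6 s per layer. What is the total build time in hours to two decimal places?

Layers = ⌈107/0.12⌉ = 892.
Per-layer scan distance = 1210 / 0.071, so 17042.3 mm.
Per-layer scan time = 17042.3 / 4200, so 4.0577 s.
Layer cycle = 4.0577 + 16.6 = 20.6577 s.
Total: 892 × 20.6577 s = 18426.6684 s → 5.12 hours.

5.12 hours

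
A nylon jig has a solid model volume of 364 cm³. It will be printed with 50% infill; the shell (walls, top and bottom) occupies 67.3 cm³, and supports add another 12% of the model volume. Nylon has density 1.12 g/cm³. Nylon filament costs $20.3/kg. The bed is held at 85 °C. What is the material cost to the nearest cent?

Volume inside the shell = 364 − 67.3, so 296.7 cm³.
Infill deposited = 0.50 × 296.7 = 148.35 cm³.
Support: 0.12 × 364 → 43.68 cm³.
Total printed volume = 67.3 + 148.35 + 43.68 = 259.33 cm³.
Mass = 259.33 × 1.12, so 290.4496 g.
At $20.3/kg: 290.4496/1000 × 20.3 = $5.90.

$5.90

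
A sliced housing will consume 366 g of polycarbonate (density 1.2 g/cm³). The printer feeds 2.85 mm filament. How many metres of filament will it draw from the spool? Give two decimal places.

Volume = 366 g / 1.2 g·cm⁻³ = 305 cm³ = 305000 mm³.
Filament cross-section = π × (2.85/2)² = 6.3794 mm².
Length = 305000 / 6.3794 = 47810.14 mm = 47.81 m.

47.81 m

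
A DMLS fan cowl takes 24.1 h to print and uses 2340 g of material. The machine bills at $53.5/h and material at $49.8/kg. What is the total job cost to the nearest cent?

$1405.88

Machine cost = 53.5 × 24.1, so $1289.35.
Material charge: 49.8 × 2340/1000 → $116.532.
Total = 1289.35 + 116.532 = 1405.882 ≈ $1405.88.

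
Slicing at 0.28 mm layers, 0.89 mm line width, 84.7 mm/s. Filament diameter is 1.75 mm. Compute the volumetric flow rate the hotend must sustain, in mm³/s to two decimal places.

21.11

Extrusion cross-section = 0.28 × 0.89 = 0.2492 mm².
Q = v·A = 84.7 × 0.2492 = 21.11 mm³/s.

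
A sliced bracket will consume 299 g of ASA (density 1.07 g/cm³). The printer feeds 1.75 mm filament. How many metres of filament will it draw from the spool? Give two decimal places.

116.18 m

Volume = 299 g / 1.07 g·cm⁻³ = 279.4393 cm³ = 279439.3 mm³.
A = π r² = π × 0.875² = 2.4053 mm².
L = V/A = 279439.3/2.4053 = 116176.49 mm → 116.18 m.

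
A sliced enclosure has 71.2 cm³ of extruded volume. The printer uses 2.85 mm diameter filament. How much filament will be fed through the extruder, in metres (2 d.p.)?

11.16 m

Filament cross-section = π × (2.85/2)² = 6.3794 mm².
L = 71200 mm³ / 6.3794 mm² = 11160.92 mm, i.e. 11.16 m.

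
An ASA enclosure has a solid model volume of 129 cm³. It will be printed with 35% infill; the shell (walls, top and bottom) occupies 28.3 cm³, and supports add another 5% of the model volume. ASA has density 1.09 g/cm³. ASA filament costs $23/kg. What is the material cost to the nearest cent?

Infill region = 129 − 28.3 = 100.7 cm³.
Deposited infill = 0.35 × 100.7 = 35.245 cm³.
Support: 0.05 × 129 → 6.45 cm³.
Total extruded = 28.3 + 35.245 + 6.45, so 69.995 cm³.
Mass: 69.995 × 1.09 → 76.29455 g.
Cost = 76.29455 g / 1000 × $23/kg = $1.75.

$1.75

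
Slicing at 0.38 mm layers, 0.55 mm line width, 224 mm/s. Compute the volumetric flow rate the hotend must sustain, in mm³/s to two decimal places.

Bead cross-section = 0.38 × 0.55, so 0.209 mm².
Q = v·A = 224 × 0.209 = 46.82 mm³/s.

46.82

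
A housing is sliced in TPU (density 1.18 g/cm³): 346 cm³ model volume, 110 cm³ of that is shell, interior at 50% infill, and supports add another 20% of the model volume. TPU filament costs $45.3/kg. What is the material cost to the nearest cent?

$15.89

Interior volume = 346 − 110 = 236 cm³.
Deposited infill = 0.50 × 236, so 118 cm³.
Support = 0.20 × 346 = 69.2 cm³.
Total extruded = 110 + 118 + 69.2, so 297.2 cm³.
Mass: 297.2 × 1.18 → 350.696 g.
Cost = 350.696 g / 1000 × $45.3/kg = $15.89.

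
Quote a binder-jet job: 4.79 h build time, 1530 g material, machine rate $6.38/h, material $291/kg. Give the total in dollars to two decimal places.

$475.79

Machine-time cost: 6.38 × 4.79 → $30.5602.
Feedstock cost = 291 × 1530/1000 = $445.23.
Job cost: 30.5602 + 445.23 = 475.7902 ≈ $475.79.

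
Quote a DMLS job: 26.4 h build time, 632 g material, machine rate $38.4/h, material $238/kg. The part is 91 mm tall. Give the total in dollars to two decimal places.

Machine-time cost = 38.4 × 26.4, so $1013.76.
Feedstock cost = 238 × 632/1000 = $150.416.
Job cost: 1013.76 + 150.416 = 1164.176 ≈ $1164.18.

$1164.18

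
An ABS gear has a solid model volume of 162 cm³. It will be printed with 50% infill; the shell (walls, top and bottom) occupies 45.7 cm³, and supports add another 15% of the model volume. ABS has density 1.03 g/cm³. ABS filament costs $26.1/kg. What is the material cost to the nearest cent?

Infill region = 162 − 45.7 = 116.3 cm³.
Infill deposited = 0.50 × 116.3, so 58.15 cm³.
Support = 0.15 × 162 = 24.3 cm³.
Deposited volume = 45.7 + 58.15 + 24.3, so 128.15 cm³.
Mass = 128.15 × 1.03, so 131.9945 g.
At $26.1/kg: 131.9945/1000 × 26.1 = $3.45.

$3.45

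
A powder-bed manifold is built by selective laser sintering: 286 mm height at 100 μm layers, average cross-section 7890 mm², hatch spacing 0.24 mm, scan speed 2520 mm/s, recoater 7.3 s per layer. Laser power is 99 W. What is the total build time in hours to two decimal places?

16.16 hours

Layer count = ceil(286 / 0.1) = 2860.
Hatch length per layer = 7890 / 0.24 = 32875 mm.
Laser time per layer: 32875 / 2520 → 13.0456 s.
Time per layer = 13.0456 + 7.3 = 20.3456 s.
2860 layers × 20.3456 s/layer = 58188.416 s, i.e. 16.16 hours.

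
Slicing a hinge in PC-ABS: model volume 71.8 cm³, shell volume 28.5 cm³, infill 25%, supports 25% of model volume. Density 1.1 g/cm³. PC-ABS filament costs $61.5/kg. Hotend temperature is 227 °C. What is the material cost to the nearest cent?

Infill region = 71.8 − 28.5 = 43.3 cm³.
Infill deposited = 0.25 × 43.3, so 10.825 cm³.
Support = 0.25 × 71.8, so 17.95 cm³.
Total printed volume: 28.5 + 10.825 + 17.95 → 57.275 cm³.
Mass = 57.275 × 1.1, so 63.0025 g.
Cost = 63.0025 g / 1000 × $61.5/kg = $3.87.

$3.87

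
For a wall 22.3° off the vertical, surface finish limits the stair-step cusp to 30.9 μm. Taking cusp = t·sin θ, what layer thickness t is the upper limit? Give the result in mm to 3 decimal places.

0.081 mm

sin(22.3°) = 0.3795; t_max = 0.0309/0.3795 = 0.081 mm.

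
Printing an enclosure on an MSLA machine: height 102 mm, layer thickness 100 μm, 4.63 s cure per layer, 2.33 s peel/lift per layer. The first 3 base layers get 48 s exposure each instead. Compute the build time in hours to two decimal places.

2.01 hours

Number of layers: 102 / 0.1 → 1020 (rounded up).
Base layers = 3 × (48 + 2.33) = 150.99 s.
Remaining layers: 1017 × (4.63 + 2.33) → 7078.32 s.
Sum: 150.99 + 7078.32 = 7229.31 s → 2.01 hours.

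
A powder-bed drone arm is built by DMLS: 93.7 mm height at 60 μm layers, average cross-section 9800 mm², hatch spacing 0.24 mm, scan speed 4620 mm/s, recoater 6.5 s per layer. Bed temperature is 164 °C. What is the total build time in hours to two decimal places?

6.66 hours

Layer count = ceil(93.7 / 0.06) = 1562.
Hatch length per layer = 9800 / 0.24, so 40833.3 mm.
Laser time per layer = 40833.3 / 4620, so 8.8384 s.
Time per layer = 8.8384 + 6.5 = 15.3384 s.
1562 layers × 15.3384 s/layer = 23958.5808 s, i.e. 6.66 hours.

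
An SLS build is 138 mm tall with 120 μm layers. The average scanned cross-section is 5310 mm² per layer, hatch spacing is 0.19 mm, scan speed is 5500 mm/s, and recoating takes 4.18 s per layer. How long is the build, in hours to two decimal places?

Number of layers: 138 / 0.12 → 1150 (rounded up).
Scan path per layer = 5310 / 0.19 = 27947.4 mm.
Laser time per layer = 27947.4 / 5500 = 5.0813 s.
Time per layer = 5.0813 + 4.18, so 9.2613 s.
1150 layers × 9.2613 s/layer = 10650.495 s, i.e. 2.96 hours.

2.96 hours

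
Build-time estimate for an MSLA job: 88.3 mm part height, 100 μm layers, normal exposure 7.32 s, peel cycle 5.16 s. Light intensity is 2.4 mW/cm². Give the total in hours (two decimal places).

3.06 hours

Layer count = ceil(88.3 / 0.1) = 883.
Per-layer time = 7.32 + 5.16 = 12.48 s.
Total = 883 × 12.48 = 11019.84 s = 3.06 hours.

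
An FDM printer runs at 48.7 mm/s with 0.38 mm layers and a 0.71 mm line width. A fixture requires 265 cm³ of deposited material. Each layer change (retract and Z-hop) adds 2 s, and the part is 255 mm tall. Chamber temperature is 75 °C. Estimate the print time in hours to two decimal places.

Extrusion cross-section: 0.38 × 0.71 → 0.2698 mm².
Path length: 265000 mm³ / 0.2698 mm² → 982209 mm.
Print-move time: 982209 / 48.7 → 20168.6 s.
Number of layers: 255 / 0.38 → 672 (rounded up).
Layer-change overhead: 672 × 2 → 1344 s.
Altogether 20168.6 + 1344 = 21512.6 s, i.e. 5.98 hours.

5.98 hours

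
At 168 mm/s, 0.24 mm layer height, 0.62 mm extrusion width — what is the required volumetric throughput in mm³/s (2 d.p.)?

25.00

Extrusion cross-section: 0.24 × 0.62 → 0.1488 mm².
Q = v·A = 168 × 0.1488 = 25.00 mm³/s.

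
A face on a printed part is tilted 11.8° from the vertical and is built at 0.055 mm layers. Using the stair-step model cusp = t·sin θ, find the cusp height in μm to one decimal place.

Cusp = layer height × sin(11.8°) = 0.055 × 0.2045 = 0.011248 mm = 11.2 μm.

11.2 μm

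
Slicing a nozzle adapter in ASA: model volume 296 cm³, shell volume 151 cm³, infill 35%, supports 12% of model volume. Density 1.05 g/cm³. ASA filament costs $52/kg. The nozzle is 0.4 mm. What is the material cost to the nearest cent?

Infill region = 296 − 151 = 145 cm³.
Infill deposited: 0.35 × 145 → 50.75 cm³.
Support: 0.12 × 296 → 35.52 cm³.
Total printed volume: 151 + 50.75 + 35.52 → 237.27 cm³.
Mass: 237.27 × 1.05 → 249.1335 g.
Cost = 249.1335 g / 1000 × $52/kg = $12.95.

$12.95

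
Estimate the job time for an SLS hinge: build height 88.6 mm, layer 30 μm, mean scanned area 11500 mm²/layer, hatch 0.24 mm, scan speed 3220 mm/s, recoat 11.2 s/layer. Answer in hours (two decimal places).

21.40 hours

Layer count = ceil(88.6 / 0.03) = 2954.
Per-layer scan distance: 11500 / 0.24 → 47916.7 mm.
Scan time per layer: 47916.7 / 3220 → 14.881 s.
Per-layer time = 14.881 + 11.2, so 26.081 s.
Total: 2954 × 26.081 s = 77043.274 s → 21.40 hours.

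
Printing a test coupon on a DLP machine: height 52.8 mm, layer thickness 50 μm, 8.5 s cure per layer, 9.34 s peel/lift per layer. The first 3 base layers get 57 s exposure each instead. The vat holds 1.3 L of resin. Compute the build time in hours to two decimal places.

Layers = ⌈52.8/0.05⌉ = 1056.
Burn-in layers = 3 × (57 + 9.34) = 199.02 s.
Remaining layers = 1053 × (8.5 + 9.34) = 18785.52 s.
Sum: 199.02 + 18785.52 = 18984.54 s → 5.27 hours.

5.27 hours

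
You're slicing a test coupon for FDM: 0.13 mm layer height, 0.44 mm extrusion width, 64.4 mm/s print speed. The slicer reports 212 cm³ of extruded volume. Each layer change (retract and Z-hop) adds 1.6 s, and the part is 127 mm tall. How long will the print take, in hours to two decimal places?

Line area = 0.13 × 0.44 = 0.0572 mm².
Path length: 212000 mm³ / 0.0572 mm² → 3706293.7 mm.
Extrusion time = 3706293.7 / 64.4, so 57551.1 s.
Layers = ⌈127/0.13⌉ = 977.
Non-print overhead = 977 × 1.6, so 1563.2 s.
Total = 57551.1 + 1563.2 = 59114.3 s = 16.42 hours.

16.42 hours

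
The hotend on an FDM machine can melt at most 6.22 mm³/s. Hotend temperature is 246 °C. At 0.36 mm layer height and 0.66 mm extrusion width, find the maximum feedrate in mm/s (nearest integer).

A: 0.36 × 0.66 → 0.2376 mm².
Max speed = 6.22 / 0.2376 = 26.18 ≈ 26 mm/s.

26 mm/s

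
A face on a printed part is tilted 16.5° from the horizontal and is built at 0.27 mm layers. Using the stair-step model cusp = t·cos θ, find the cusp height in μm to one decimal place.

h_c = t·cos θ = 0.27 × 0.9588 = 0.258876 mm (258.9 μm).

258.9 μm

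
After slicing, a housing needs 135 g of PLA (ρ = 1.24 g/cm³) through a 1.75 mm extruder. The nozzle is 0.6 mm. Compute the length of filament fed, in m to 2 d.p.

45.26 m

Extruded volume: 135/1.24 = 108.871 cm³ (108871 mm³).
Cross-section of 1.75 mm filament: π·(1.75/2)² = 2.4053 mm².
Length = 108871 / 2.4053 = 45262.96 mm = 45.26 m.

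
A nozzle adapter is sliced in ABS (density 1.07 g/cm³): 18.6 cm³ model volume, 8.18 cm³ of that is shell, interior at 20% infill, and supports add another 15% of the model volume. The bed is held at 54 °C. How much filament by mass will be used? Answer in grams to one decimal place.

14.0 g

Infill region = 18.6 − 8.18, so 10.42 cm³.
Infill deposited = 0.20 × 10.42 = 2.084 cm³.
Support = 0.15 × 18.6 = 2.79 cm³.
Total extruded = 8.18 + 2.084 + 2.79, so 13.054 cm³.
Mass: 13.054 × 1.07 → 13.96778 g.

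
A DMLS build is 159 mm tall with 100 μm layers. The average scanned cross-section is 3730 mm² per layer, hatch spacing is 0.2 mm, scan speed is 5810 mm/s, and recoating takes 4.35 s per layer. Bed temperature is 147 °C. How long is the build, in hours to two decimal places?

3.34 hours

Number of layers: 159 / 0.1 → 1590 (rounded up).
Scan path per layer = 3730 / 0.2, so 18650 mm.
Per-layer scan time = 18650 / 5810, so 3.21 s.
Layer cycle = 3.21 + 4.35, so 7.56 s.
Build time = 1590 × 7.56 = 12020.4 s = 3.34 hours.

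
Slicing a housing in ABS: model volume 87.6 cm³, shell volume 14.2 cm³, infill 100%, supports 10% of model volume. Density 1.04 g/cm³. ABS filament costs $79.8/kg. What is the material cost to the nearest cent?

Volume inside the shell = 87.6 − 14.2 = 73.4 cm³.
Deposited infill: 1.00 × 73.4 → 73.4 cm³.
Support = 0.10 × 87.6, so 8.76 cm³.
Total extruded: 14.2 + 73.4 + 8.76 → 96.36 cm³.
Mass: 96.36 × 1.04 → 100.2144 g.
At $79.8/kg: 100.2144/1000 × 79.8 = $8.00.

$8.00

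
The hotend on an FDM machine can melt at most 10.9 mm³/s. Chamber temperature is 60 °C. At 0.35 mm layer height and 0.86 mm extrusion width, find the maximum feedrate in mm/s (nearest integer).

Extrusion cross-section = 0.35 × 0.86, so 0.301 mm².
Max speed = 10.9 / 0.301 = 36.21 ≈ 36 mm/s.

36 mm/s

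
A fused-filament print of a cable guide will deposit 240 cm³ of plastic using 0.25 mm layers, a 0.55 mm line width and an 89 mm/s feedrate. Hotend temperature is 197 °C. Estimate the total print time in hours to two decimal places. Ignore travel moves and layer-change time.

Extrusion cross-section = 0.25 × 0.55 = 0.1375 mm².
Toolpath length = 240 cm³ / 0.1375 mm² = 240000 / 0.1375 = 1745454.5 mm.
Extrusion time: 1745454.5 / 89 → 19611.8 s.
Converting: 19611.8 s = 5.45 hours.

5.45 hours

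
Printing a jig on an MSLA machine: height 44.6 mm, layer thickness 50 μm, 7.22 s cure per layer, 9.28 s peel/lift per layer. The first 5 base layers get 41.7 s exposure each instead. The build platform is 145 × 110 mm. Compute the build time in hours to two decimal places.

Layers = ⌈44.6/0.05⌉ = 892.
Burn-in layers = 5 × (41.7 + 9.28), so 254.9 s.
Regular layers: 887 × (7.22 + 9.28) → 14635.5 s.
Sum: 254.9 + 14635.5 = 14890.4 s → 4.14 hours.

4.14 hours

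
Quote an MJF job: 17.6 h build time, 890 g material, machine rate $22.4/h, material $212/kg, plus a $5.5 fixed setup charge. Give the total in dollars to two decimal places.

$588.42

Machine cost = 22.4 × 17.6 = $394.24.
Material cost = 212 × 890/1000, so $188.68.
Total = 394.24 + 188.68 + 5.5 = $588.42.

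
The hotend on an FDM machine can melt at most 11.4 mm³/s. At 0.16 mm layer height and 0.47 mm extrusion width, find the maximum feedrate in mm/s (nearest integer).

152 mm/s

A = 0.16 × 0.47 = 0.0752 mm².
Max speed = 11.4 / 0.0752 = 151.60 ≈ 152 mm/s.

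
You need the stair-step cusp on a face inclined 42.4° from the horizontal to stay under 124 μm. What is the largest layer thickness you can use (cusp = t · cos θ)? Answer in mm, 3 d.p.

0.168 mm

cos(42.4°) = 0.7385; t_max = 0.124/0.7385 = 0.168 mm.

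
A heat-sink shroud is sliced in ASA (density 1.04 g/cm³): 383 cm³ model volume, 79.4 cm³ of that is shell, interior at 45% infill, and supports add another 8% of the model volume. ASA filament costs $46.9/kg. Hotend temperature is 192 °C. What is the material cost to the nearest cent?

$12.03

Volume inside the shell = 383 − 79.4, so 303.6 cm³.
Infill volume = 0.45 × 303.6 = 136.62 cm³.
Support = 0.08 × 383, so 30.64 cm³.
Total extruded = 79.4 + 136.62 + 30.64 = 246.66 cm³.
Mass = 246.66 × 1.04 = 256.5264 g.
At $46.9/kg: 256.5264/1000 × 46.9 = $12.03.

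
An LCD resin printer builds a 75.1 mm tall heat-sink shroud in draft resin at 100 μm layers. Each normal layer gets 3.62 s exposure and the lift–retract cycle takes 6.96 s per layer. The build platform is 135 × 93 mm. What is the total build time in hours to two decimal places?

2.21 hours

Layers = ⌈75.1/0.1⌉ = 751.
Cycle time: 3.62 + 6.96 → 10.58 s.
Total = 751 × 10.58 = 7945.58 s = 2.21 hours.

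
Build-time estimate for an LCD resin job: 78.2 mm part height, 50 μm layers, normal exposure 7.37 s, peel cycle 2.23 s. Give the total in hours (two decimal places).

4.17 hours

Layer count = ceil(78.2 / 0.05) = 1564.
Each layer takes: 7.37 + 2.23 → 9.6 s.
Build time: 1564 × 9.6 s = 15014.4 s, i.e. 4.17 hours.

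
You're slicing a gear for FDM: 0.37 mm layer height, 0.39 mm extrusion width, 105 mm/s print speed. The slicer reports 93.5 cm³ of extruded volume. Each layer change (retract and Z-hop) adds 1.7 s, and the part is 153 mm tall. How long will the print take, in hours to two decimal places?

Bead cross-section = 0.37 × 0.39 = 0.1443 mm².
Path length: 93500 mm³ / 0.1443 mm² → 647955.6 mm.
Extrusion time = 647955.6 / 105, so 6171 s.
Number of layers: 153 / 0.37 → 414 (rounded up).
Non-print overhead = 414 × 1.7, so 703.8 s.
Total = 6171 + 703.8 = 6874.8 s = 1.91 hours.

1.91 hours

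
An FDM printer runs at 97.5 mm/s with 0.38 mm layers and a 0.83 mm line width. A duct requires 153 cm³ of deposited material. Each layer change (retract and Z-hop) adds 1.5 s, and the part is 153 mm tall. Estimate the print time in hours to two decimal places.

Extrusion cross-section = 0.38 × 0.83 = 0.3154 mm².
Path length: 153000 mm³ / 0.3154 mm² → 485098.3 mm.
Time extruding = 485098.3 / 97.5, so 4975.4 s.
Layers = ⌈153/0.38⌉ = 403.
Non-print overhead = 403 × 1.5, so 604.5 s.
Altogether 4975.4 + 604.5 = 5579.9 s, i.e. 1.55 hours.

1.55 hours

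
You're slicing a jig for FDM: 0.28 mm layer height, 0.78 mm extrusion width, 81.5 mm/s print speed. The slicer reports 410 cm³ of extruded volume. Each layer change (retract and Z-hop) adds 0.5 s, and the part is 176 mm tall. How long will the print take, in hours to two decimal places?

6.49 hours

Extrusion cross-section = 0.28 × 0.78, so 0.2184 mm².
Total extruded path = 410000/0.2184 = 1877289.4 mm.
Print-move time: 1877289.4 / 81.5 → 23034.2 s.
Number of layers: 176 / 0.28 → 629 (rounded up).
Layer-change overhead = 629 × 0.5 = 314.5 s.
Total = 23034.2 + 314.5 = 23348.7 s = 6.49 hours.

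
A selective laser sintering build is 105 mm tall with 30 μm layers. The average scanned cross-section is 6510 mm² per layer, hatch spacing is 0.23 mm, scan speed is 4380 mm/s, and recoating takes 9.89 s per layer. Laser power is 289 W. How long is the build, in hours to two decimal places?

Layers = ⌈105/0.03⌉ = 3500.
Scan path per layer = 6510 / 0.23, so 28304.3 mm.
Laser time per layer = 28304.3 / 4380 = 6.4622 s.
Time per layer = 6.4622 + 9.89, so 16.3522 s.
Total: 3500 × 16.3522 s = 57232.7 s → 15.90 hours.

15.90 hours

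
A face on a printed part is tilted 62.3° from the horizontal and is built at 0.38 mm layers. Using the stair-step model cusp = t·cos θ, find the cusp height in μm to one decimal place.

h_c = t·cos θ = 0.38 × 0.4648 = 0.176624 mm (176.6 μm).

176.6 μm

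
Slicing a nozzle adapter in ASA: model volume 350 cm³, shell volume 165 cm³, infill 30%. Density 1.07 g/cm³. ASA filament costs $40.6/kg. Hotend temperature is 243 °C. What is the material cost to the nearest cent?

$9.58

Volume inside the shell = 350 − 165 = 185 cm³.
Deposited infill = 0.30 × 185 = 55.5 cm³.
Total printed volume: 165 + 55.5 → 220.5 cm³.
Mass = 220.5 × 1.07 = 235.935 g.
Cost = 235.935 g / 1000 × $40.6/kg = $9.58.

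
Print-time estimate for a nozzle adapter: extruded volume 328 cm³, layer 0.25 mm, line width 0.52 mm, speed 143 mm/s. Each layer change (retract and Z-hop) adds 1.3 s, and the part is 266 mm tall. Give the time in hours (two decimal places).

Extrusion cross-section = 0.25 × 0.52, so 0.13 mm².
Path length: 328000 mm³ / 0.13 mm² → 2523076.9 mm.
Print-move time = 2523076.9 / 143, so 17643.9 s.
Layer count = ceil(266 / 0.25) = 1064.
Z-hop total = 1064 × 1.3 = 1383.2 s.
Total = 17643.9 + 1383.2 = 19027.1 s = 5.29 hours.

5.29 hours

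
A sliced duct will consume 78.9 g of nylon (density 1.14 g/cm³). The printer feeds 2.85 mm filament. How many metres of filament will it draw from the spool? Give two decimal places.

10.85 m

Extruded volume: 78.9/1.14 = 69.2105 cm³ (69210.5 mm³).
A = π r² = π × 1.425² = 6.3794 mm².
L = V/A = 69210.5/6.3794 = 10849.06 mm → 10.85 m.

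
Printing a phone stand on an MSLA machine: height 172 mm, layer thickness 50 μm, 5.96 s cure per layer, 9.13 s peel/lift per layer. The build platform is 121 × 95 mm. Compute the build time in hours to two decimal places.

Layer count = ceil(172 / 0.05) = 3440.
Per-layer time = 5.96 + 9.13 = 15.09 s.
Build time: 3440 × 15.09 s = 51909.6 s, i.e. 14.42 hours.

14.42 hours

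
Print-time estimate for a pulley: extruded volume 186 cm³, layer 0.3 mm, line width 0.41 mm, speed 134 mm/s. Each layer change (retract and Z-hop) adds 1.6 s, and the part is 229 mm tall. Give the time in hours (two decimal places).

3.47 hours

Bead cross-section = 0.3 × 0.41, so 0.123 mm².
Total extruded path = 186000/0.123 = 1512195.1 mm.
Extrusion time: 1512195.1 / 134 → 11285 s.
Layer count = ceil(229 / 0.3) = 764.
Z-hop total: 764 × 1.6 → 1222.4 s.
Total = 11285 + 1222.4 = 12507.4 s = 3.47 hours.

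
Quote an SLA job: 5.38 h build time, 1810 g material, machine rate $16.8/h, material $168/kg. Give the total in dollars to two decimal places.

$394.46

Machine cost = 16.8 × 5.38, so $90.384.
Material charge = 168 × 1810/1000 = $304.08.
Job cost: 90.384 + 304.08 = 394.464 ≈ $394.46.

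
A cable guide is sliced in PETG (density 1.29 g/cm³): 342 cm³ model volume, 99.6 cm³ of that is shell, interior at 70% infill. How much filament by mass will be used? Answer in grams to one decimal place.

347.4 g

Interior volume = 342 − 99.6 = 242.4 cm³.
Infill deposited = 0.70 × 242.4, so 169.68 cm³.
Total extruded: 99.6 + 169.68 → 269.28 cm³.
Mass = 269.28 × 1.29 = 347.3712 g.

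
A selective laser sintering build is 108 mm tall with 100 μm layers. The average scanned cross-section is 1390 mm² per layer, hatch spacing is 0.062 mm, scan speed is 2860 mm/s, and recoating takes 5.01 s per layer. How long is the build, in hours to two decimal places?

Number of layers: 108 / 0.1 → 1080 (rounded up).
Per-layer scan distance = 1390 / 0.062 = 22419.4 mm.
Scan time per layer = 22419.4 / 2860 = 7.839 s.
Layer cycle = 7.839 + 5.01, so 12.849 s.
Total: 1080 × 12.849 s = 13876.92 s → 3.85 hours.

3.85 hours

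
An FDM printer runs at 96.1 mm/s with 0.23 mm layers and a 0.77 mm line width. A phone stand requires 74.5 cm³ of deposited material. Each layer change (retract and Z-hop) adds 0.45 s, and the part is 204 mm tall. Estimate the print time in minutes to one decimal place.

79.6 minutes

Bead cross-section = 0.23 × 0.77 = 0.1771 mm².
Total extruded path = 74500/0.1771 = 420666.3 mm.
Time extruding: 420666.3 / 96.1 → 4377.4 s.
Layers = ⌈204/0.23⌉ = 887.
Non-print overhead = 887 × 0.45 = 399.15 s.
Total = 4377.4 + 399.15 = 4776.55 s = 79.6 minutes.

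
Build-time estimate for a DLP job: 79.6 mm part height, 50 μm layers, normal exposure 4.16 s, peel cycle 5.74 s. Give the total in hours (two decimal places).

4.38 hours

Number of layers: 79.6 / 0.05 → 1592 (rounded up).
Cycle time: 4.16 + 5.74 → 9.9 s.
Total = 1592 × 9.9 = 15760.8 s = 4.38 hours.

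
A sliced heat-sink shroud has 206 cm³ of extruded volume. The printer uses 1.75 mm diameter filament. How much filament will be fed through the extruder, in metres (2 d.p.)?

Filament cross-section = π × (1.75/2)² = 2.4053 mm².
Length = 206 cm³ / 2.4053 mm² = 206000 / 2.4053 = 85644.2 mm = 85.64 m.

85.64 m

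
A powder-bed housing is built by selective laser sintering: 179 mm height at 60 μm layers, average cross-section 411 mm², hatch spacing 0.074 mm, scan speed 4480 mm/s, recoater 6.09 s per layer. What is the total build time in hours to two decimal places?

Number of layers: 179 / 0.06 → 2984 (rounded up).
Hatch length per layer: 411 / 0.074 → 5554.1 mm.
Scan time per layer: 5554.1 / 4480 → 1.2398 s.
Per-layer time = 1.2398 + 6.09 = 7.3298 s.
Build time = 2984 × 7.3298 = 21872.1232 s = 6.08 hours.

6.08 hours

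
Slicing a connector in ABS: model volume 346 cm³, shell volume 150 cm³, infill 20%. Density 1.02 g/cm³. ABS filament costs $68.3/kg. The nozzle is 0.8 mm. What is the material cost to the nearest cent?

Infill region = 346 − 150, so 196 cm³.
Deposited infill = 0.20 × 196, so 39.2 cm³.
Total printed volume = 150 + 39.2 = 189.2 cm³.
Mass: 189.2 × 1.02 → 192.984 g.
At $68.3/kg: 192.984/1000 × 68.3 = $13.18.

$13.18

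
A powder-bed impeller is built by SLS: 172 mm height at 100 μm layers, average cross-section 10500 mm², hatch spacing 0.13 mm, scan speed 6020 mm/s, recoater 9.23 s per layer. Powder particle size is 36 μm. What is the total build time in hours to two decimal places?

Layer count = ceil(172 / 0.1) = 1720.
Scan path per layer = 10500 / 0.13, so 80769.2 mm.
Laser time per layer = 80769.2 / 6020, so 13.4168 s.
Per-layer time = 13.4168 + 9.23, so 22.6468 s.
Build time = 1720 × 22.6468 = 38952.496 s = 10.82 hours.

10.82 hours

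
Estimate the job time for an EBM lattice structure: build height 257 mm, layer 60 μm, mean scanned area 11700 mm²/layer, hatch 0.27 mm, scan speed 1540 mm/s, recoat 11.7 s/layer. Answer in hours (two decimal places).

47.41 hours

Layer count = ceil(257 / 0.06) = 4284.
Scan path per layer = 11700 / 0.27, so 43333.3 mm.
Per-layer scan time: 43333.3 / 1540 → 28.1385 s.
Per-layer time = 28.1385 + 11.7, so 39.8385 s.
Build time = 4284 × 39.8385 = 170668.134 s = 47.41 hours.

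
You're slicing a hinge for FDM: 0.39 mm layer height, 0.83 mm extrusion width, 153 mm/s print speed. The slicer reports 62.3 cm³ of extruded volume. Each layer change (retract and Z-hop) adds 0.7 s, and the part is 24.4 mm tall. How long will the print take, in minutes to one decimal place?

21.7 minutes

Line area = 0.39 × 0.83 = 0.3237 mm².
Path length: 62300 mm³ / 0.3237 mm² → 192462.2 mm.
Extrusion time = 192462.2 / 153, so 1257.9 s.
Layer count = ceil(24.4 / 0.39) = 63.
Z-hop total = 63 × 0.7 = 44.1 s.
Total = 1257.9 + 44.1 = 1302 s = 21.7 minutes.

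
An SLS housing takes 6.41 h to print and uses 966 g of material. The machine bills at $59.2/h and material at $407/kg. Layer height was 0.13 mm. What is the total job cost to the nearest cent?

Machine cost = 59.2 × 6.41, so $379.472.
Feedstock cost = 407 × 966/1000 = $393.162.
Job cost: 379.472 + 393.162 = 772.634 ≈ $772.63.

$772.63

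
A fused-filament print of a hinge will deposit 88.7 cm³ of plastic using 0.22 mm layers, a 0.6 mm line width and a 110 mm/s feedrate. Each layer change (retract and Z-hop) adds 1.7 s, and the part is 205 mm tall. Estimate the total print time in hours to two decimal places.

2.14 hours

Line area = 0.22 × 0.6, so 0.132 mm².
Path length: 88700 mm³ / 0.132 mm² → 671969.7 mm.
Print-move time: 671969.7 / 110 → 6108.8 s.
Layer count = ceil(205 / 0.22) = 932.
Non-print overhead = 932 × 1.7, so 1584.4 s.
Altogether 6108.8 + 1584.4 = 7693.2 s, i.e. 2.14 hours.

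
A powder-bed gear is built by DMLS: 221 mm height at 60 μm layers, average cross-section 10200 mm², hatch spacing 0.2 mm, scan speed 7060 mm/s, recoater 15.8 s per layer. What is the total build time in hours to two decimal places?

Layers = ⌈221/0.06⌉ = 3684.
Per-layer scan distance: 10200 / 0.2 → 51000 mm.
Scan time per layer = 51000 / 7060 = 7.2238 s.
Layer cycle = 7.2238 + 15.8, so 23.0238 s.
Build time = 3684 × 23.0238 = 84819.6792 s = 23.56 hours.

23.56 hours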